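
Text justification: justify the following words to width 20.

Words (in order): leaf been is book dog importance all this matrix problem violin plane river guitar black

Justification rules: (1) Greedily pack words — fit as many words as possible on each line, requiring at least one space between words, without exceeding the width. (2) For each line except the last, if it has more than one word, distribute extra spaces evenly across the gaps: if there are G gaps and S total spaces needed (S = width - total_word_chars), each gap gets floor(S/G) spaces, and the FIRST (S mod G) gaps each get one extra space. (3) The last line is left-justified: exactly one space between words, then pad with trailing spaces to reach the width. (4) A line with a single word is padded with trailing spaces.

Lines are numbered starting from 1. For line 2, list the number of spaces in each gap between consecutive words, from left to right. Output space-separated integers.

Answer: 2 2

Derivation:
Line 1: ['leaf', 'been', 'is', 'book'] (min_width=17, slack=3)
Line 2: ['dog', 'importance', 'all'] (min_width=18, slack=2)
Line 3: ['this', 'matrix', 'problem'] (min_width=19, slack=1)
Line 4: ['violin', 'plane', 'river'] (min_width=18, slack=2)
Line 5: ['guitar', 'black'] (min_width=12, slack=8)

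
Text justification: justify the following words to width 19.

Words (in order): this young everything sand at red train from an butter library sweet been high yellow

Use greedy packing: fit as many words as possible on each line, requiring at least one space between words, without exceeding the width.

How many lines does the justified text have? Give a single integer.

Answer: 6

Derivation:
Line 1: ['this', 'young'] (min_width=10, slack=9)
Line 2: ['everything', 'sand', 'at'] (min_width=18, slack=1)
Line 3: ['red', 'train', 'from', 'an'] (min_width=17, slack=2)
Line 4: ['butter', 'library'] (min_width=14, slack=5)
Line 5: ['sweet', 'been', 'high'] (min_width=15, slack=4)
Line 6: ['yellow'] (min_width=6, slack=13)
Total lines: 6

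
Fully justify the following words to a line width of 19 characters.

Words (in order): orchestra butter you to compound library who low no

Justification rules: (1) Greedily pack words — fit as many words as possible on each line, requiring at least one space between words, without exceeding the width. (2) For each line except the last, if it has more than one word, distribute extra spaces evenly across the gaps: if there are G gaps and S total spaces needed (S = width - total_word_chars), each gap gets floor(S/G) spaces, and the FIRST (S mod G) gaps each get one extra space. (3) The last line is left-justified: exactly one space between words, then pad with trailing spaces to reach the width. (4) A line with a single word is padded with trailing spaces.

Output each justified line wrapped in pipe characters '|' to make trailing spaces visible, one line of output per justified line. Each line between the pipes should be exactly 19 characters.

Answer: |orchestra    butter|
|you   to   compound|
|library who low no |

Derivation:
Line 1: ['orchestra', 'butter'] (min_width=16, slack=3)
Line 2: ['you', 'to', 'compound'] (min_width=15, slack=4)
Line 3: ['library', 'who', 'low', 'no'] (min_width=18, slack=1)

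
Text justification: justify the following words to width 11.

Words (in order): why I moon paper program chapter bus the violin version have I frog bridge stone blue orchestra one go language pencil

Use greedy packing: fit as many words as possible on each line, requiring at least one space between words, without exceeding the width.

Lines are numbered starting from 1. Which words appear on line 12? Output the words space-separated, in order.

Line 1: ['why', 'I', 'moon'] (min_width=10, slack=1)
Line 2: ['paper'] (min_width=5, slack=6)
Line 3: ['program'] (min_width=7, slack=4)
Line 4: ['chapter', 'bus'] (min_width=11, slack=0)
Line 5: ['the', 'violin'] (min_width=10, slack=1)
Line 6: ['version'] (min_width=7, slack=4)
Line 7: ['have', 'I', 'frog'] (min_width=11, slack=0)
Line 8: ['bridge'] (min_width=6, slack=5)
Line 9: ['stone', 'blue'] (min_width=10, slack=1)
Line 10: ['orchestra'] (min_width=9, slack=2)
Line 11: ['one', 'go'] (min_width=6, slack=5)
Line 12: ['language'] (min_width=8, slack=3)
Line 13: ['pencil'] (min_width=6, slack=5)

Answer: language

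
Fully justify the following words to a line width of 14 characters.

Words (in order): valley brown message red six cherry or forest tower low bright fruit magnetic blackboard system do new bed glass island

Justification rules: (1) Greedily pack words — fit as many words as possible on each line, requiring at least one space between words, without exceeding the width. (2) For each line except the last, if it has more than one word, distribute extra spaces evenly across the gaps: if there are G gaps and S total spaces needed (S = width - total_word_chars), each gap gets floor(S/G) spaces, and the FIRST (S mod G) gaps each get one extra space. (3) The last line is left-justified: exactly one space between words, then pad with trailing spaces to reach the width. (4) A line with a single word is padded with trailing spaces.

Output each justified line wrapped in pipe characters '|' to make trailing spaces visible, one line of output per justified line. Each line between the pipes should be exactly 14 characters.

Answer: |valley   brown|
|message    red|
|six  cherry or|
|forest   tower|
|low     bright|
|fruit magnetic|
|blackboard    |
|system  do new|
|bed      glass|
|island        |

Derivation:
Line 1: ['valley', 'brown'] (min_width=12, slack=2)
Line 2: ['message', 'red'] (min_width=11, slack=3)
Line 3: ['six', 'cherry', 'or'] (min_width=13, slack=1)
Line 4: ['forest', 'tower'] (min_width=12, slack=2)
Line 5: ['low', 'bright'] (min_width=10, slack=4)
Line 6: ['fruit', 'magnetic'] (min_width=14, slack=0)
Line 7: ['blackboard'] (min_width=10, slack=4)
Line 8: ['system', 'do', 'new'] (min_width=13, slack=1)
Line 9: ['bed', 'glass'] (min_width=9, slack=5)
Line 10: ['island'] (min_width=6, slack=8)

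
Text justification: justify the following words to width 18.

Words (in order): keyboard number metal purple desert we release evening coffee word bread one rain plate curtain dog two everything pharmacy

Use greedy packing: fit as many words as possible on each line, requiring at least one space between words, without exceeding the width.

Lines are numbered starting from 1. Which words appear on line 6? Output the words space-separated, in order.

Line 1: ['keyboard', 'number'] (min_width=15, slack=3)
Line 2: ['metal', 'purple'] (min_width=12, slack=6)
Line 3: ['desert', 'we', 'release'] (min_width=17, slack=1)
Line 4: ['evening', 'coffee'] (min_width=14, slack=4)
Line 5: ['word', 'bread', 'one'] (min_width=14, slack=4)
Line 6: ['rain', 'plate', 'curtain'] (min_width=18, slack=0)
Line 7: ['dog', 'two', 'everything'] (min_width=18, slack=0)
Line 8: ['pharmacy'] (min_width=8, slack=10)

Answer: rain plate curtain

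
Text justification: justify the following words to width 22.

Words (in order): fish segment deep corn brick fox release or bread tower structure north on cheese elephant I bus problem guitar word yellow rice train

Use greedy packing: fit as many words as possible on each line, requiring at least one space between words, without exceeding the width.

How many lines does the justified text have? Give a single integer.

Line 1: ['fish', 'segment', 'deep', 'corn'] (min_width=22, slack=0)
Line 2: ['brick', 'fox', 'release', 'or'] (min_width=20, slack=2)
Line 3: ['bread', 'tower', 'structure'] (min_width=21, slack=1)
Line 4: ['north', 'on', 'cheese'] (min_width=15, slack=7)
Line 5: ['elephant', 'I', 'bus', 'problem'] (min_width=22, slack=0)
Line 6: ['guitar', 'word', 'yellow'] (min_width=18, slack=4)
Line 7: ['rice', 'train'] (min_width=10, slack=12)
Total lines: 7

Answer: 7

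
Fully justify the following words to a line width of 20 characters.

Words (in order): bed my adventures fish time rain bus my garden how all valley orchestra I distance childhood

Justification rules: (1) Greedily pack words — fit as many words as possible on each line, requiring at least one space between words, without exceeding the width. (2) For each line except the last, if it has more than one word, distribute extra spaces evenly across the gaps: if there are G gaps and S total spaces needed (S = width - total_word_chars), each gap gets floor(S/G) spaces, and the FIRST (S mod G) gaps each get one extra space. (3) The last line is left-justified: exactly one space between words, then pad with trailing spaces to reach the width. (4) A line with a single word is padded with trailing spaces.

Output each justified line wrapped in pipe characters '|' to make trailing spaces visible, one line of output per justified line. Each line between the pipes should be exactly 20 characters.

Line 1: ['bed', 'my', 'adventures'] (min_width=17, slack=3)
Line 2: ['fish', 'time', 'rain', 'bus'] (min_width=18, slack=2)
Line 3: ['my', 'garden', 'how', 'all'] (min_width=17, slack=3)
Line 4: ['valley', 'orchestra', 'I'] (min_width=18, slack=2)
Line 5: ['distance', 'childhood'] (min_width=18, slack=2)

Answer: |bed   my  adventures|
|fish  time  rain bus|
|my  garden  how  all|
|valley  orchestra  I|
|distance childhood  |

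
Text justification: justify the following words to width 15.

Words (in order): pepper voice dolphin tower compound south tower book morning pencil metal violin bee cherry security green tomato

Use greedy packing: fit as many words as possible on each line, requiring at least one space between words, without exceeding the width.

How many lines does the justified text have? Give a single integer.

Line 1: ['pepper', 'voice'] (min_width=12, slack=3)
Line 2: ['dolphin', 'tower'] (min_width=13, slack=2)
Line 3: ['compound', 'south'] (min_width=14, slack=1)
Line 4: ['tower', 'book'] (min_width=10, slack=5)
Line 5: ['morning', 'pencil'] (min_width=14, slack=1)
Line 6: ['metal', 'violin'] (min_width=12, slack=3)
Line 7: ['bee', 'cherry'] (min_width=10, slack=5)
Line 8: ['security', 'green'] (min_width=14, slack=1)
Line 9: ['tomato'] (min_width=6, slack=9)
Total lines: 9

Answer: 9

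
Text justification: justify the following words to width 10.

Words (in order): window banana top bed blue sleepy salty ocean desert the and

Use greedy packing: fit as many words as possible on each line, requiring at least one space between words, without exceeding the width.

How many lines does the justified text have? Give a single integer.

Line 1: ['window'] (min_width=6, slack=4)
Line 2: ['banana', 'top'] (min_width=10, slack=0)
Line 3: ['bed', 'blue'] (min_width=8, slack=2)
Line 4: ['sleepy'] (min_width=6, slack=4)
Line 5: ['salty'] (min_width=5, slack=5)
Line 6: ['ocean'] (min_width=5, slack=5)
Line 7: ['desert', 'the'] (min_width=10, slack=0)
Line 8: ['and'] (min_width=3, slack=7)
Total lines: 8

Answer: 8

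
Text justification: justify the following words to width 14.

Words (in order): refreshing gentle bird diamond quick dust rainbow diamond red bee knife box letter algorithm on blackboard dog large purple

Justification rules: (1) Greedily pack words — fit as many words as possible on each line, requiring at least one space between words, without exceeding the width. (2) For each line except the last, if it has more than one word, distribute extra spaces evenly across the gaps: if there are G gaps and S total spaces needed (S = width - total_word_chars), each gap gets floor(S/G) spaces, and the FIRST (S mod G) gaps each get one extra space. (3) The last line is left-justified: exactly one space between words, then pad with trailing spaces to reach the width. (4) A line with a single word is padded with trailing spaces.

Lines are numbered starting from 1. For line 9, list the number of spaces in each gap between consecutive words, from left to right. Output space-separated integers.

Line 1: ['refreshing'] (min_width=10, slack=4)
Line 2: ['gentle', 'bird'] (min_width=11, slack=3)
Line 3: ['diamond', 'quick'] (min_width=13, slack=1)
Line 4: ['dust', 'rainbow'] (min_width=12, slack=2)
Line 5: ['diamond', 'red'] (min_width=11, slack=3)
Line 6: ['bee', 'knife', 'box'] (min_width=13, slack=1)
Line 7: ['letter'] (min_width=6, slack=8)
Line 8: ['algorithm', 'on'] (min_width=12, slack=2)
Line 9: ['blackboard', 'dog'] (min_width=14, slack=0)
Line 10: ['large', 'purple'] (min_width=12, slack=2)

Answer: 1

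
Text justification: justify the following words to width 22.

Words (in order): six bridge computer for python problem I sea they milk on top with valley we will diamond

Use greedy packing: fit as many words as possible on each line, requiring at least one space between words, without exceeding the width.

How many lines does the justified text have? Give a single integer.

Line 1: ['six', 'bridge', 'computer'] (min_width=19, slack=3)
Line 2: ['for', 'python', 'problem', 'I'] (min_width=20, slack=2)
Line 3: ['sea', 'they', 'milk', 'on', 'top'] (min_width=20, slack=2)
Line 4: ['with', 'valley', 'we', 'will'] (min_width=19, slack=3)
Line 5: ['diamond'] (min_width=7, slack=15)
Total lines: 5

Answer: 5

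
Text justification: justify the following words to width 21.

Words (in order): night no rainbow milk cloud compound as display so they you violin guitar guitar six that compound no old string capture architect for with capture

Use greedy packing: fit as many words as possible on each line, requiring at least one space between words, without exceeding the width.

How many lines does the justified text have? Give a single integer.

Answer: 8

Derivation:
Line 1: ['night', 'no', 'rainbow', 'milk'] (min_width=21, slack=0)
Line 2: ['cloud', 'compound', 'as'] (min_width=17, slack=4)
Line 3: ['display', 'so', 'they', 'you'] (min_width=19, slack=2)
Line 4: ['violin', 'guitar', 'guitar'] (min_width=20, slack=1)
Line 5: ['six', 'that', 'compound', 'no'] (min_width=20, slack=1)
Line 6: ['old', 'string', 'capture'] (min_width=18, slack=3)
Line 7: ['architect', 'for', 'with'] (min_width=18, slack=3)
Line 8: ['capture'] (min_width=7, slack=14)
Total lines: 8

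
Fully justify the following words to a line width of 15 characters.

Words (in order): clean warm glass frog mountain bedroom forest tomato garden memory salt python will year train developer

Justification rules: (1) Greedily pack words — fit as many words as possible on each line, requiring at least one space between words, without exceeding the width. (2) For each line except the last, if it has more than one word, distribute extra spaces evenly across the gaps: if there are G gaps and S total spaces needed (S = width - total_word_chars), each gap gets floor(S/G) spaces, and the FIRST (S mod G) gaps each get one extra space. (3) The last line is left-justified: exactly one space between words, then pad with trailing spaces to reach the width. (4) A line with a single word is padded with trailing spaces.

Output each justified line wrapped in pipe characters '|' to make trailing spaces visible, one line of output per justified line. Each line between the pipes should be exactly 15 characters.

Answer: |clean      warm|
|glass      frog|
|mountain       |
|bedroom  forest|
|tomato   garden|
|memory     salt|
|python     will|
|year      train|
|developer      |

Derivation:
Line 1: ['clean', 'warm'] (min_width=10, slack=5)
Line 2: ['glass', 'frog'] (min_width=10, slack=5)
Line 3: ['mountain'] (min_width=8, slack=7)
Line 4: ['bedroom', 'forest'] (min_width=14, slack=1)
Line 5: ['tomato', 'garden'] (min_width=13, slack=2)
Line 6: ['memory', 'salt'] (min_width=11, slack=4)
Line 7: ['python', 'will'] (min_width=11, slack=4)
Line 8: ['year', 'train'] (min_width=10, slack=5)
Line 9: ['developer'] (min_width=9, slack=6)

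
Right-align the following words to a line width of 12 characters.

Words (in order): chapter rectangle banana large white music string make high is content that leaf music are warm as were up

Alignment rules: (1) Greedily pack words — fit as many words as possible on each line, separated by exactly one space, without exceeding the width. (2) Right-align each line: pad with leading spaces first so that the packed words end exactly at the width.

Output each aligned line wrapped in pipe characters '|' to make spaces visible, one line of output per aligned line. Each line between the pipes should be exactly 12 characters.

Line 1: ['chapter'] (min_width=7, slack=5)
Line 2: ['rectangle'] (min_width=9, slack=3)
Line 3: ['banana', 'large'] (min_width=12, slack=0)
Line 4: ['white', 'music'] (min_width=11, slack=1)
Line 5: ['string', 'make'] (min_width=11, slack=1)
Line 6: ['high', 'is'] (min_width=7, slack=5)
Line 7: ['content', 'that'] (min_width=12, slack=0)
Line 8: ['leaf', 'music'] (min_width=10, slack=2)
Line 9: ['are', 'warm', 'as'] (min_width=11, slack=1)
Line 10: ['were', 'up'] (min_width=7, slack=5)

Answer: |     chapter|
|   rectangle|
|banana large|
| white music|
| string make|
|     high is|
|content that|
|  leaf music|
| are warm as|
|     were up|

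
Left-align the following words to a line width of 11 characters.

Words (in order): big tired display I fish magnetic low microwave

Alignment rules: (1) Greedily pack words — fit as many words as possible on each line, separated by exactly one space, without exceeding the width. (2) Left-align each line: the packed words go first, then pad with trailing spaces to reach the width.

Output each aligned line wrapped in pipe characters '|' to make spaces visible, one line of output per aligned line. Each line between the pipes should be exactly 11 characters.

Line 1: ['big', 'tired'] (min_width=9, slack=2)
Line 2: ['display', 'I'] (min_width=9, slack=2)
Line 3: ['fish'] (min_width=4, slack=7)
Line 4: ['magnetic'] (min_width=8, slack=3)
Line 5: ['low'] (min_width=3, slack=8)
Line 6: ['microwave'] (min_width=9, slack=2)

Answer: |big tired  |
|display I  |
|fish       |
|magnetic   |
|low        |
|microwave  |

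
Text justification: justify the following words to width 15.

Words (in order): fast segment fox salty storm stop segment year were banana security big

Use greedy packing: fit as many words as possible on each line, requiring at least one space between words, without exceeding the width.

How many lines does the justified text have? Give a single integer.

Answer: 6

Derivation:
Line 1: ['fast', 'segment'] (min_width=12, slack=3)
Line 2: ['fox', 'salty', 'storm'] (min_width=15, slack=0)
Line 3: ['stop', 'segment'] (min_width=12, slack=3)
Line 4: ['year', 'were'] (min_width=9, slack=6)
Line 5: ['banana', 'security'] (min_width=15, slack=0)
Line 6: ['big'] (min_width=3, slack=12)
Total lines: 6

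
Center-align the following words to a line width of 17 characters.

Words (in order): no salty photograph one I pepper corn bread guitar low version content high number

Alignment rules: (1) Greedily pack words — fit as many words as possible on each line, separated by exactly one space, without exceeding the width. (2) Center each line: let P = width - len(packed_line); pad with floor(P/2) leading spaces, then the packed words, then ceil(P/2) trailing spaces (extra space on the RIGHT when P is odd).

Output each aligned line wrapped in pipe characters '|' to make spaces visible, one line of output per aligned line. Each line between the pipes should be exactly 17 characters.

Answer: |    no salty     |
|photograph one I |
|pepper corn bread|
|   guitar low    |
| version content |
|   high number   |

Derivation:
Line 1: ['no', 'salty'] (min_width=8, slack=9)
Line 2: ['photograph', 'one', 'I'] (min_width=16, slack=1)
Line 3: ['pepper', 'corn', 'bread'] (min_width=17, slack=0)
Line 4: ['guitar', 'low'] (min_width=10, slack=7)
Line 5: ['version', 'content'] (min_width=15, slack=2)
Line 6: ['high', 'number'] (min_width=11, slack=6)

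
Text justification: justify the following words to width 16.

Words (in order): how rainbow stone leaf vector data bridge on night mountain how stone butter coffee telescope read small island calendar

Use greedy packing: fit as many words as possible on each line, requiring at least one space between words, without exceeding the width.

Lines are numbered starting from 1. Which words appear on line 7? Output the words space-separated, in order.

Line 1: ['how', 'rainbow'] (min_width=11, slack=5)
Line 2: ['stone', 'leaf'] (min_width=10, slack=6)
Line 3: ['vector', 'data'] (min_width=11, slack=5)
Line 4: ['bridge', 'on', 'night'] (min_width=15, slack=1)
Line 5: ['mountain', 'how'] (min_width=12, slack=4)
Line 6: ['stone', 'butter'] (min_width=12, slack=4)
Line 7: ['coffee', 'telescope'] (min_width=16, slack=0)
Line 8: ['read', 'small'] (min_width=10, slack=6)
Line 9: ['island', 'calendar'] (min_width=15, slack=1)

Answer: coffee telescope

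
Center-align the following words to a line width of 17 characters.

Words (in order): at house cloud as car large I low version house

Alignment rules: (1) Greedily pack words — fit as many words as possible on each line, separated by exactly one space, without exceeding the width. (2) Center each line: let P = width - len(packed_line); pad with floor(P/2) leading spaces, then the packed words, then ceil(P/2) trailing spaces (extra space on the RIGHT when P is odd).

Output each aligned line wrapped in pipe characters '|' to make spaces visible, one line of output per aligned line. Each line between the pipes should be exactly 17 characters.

Answer: |at house cloud as|
| car large I low |
|  version house  |

Derivation:
Line 1: ['at', 'house', 'cloud', 'as'] (min_width=17, slack=0)
Line 2: ['car', 'large', 'I', 'low'] (min_width=15, slack=2)
Line 3: ['version', 'house'] (min_width=13, slack=4)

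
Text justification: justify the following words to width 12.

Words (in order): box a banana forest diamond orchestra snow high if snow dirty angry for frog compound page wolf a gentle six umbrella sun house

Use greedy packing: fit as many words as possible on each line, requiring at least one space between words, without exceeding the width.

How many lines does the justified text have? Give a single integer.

Line 1: ['box', 'a', 'banana'] (min_width=12, slack=0)
Line 2: ['forest'] (min_width=6, slack=6)
Line 3: ['diamond'] (min_width=7, slack=5)
Line 4: ['orchestra'] (min_width=9, slack=3)
Line 5: ['snow', 'high', 'if'] (min_width=12, slack=0)
Line 6: ['snow', 'dirty'] (min_width=10, slack=2)
Line 7: ['angry', 'for'] (min_width=9, slack=3)
Line 8: ['frog'] (min_width=4, slack=8)
Line 9: ['compound'] (min_width=8, slack=4)
Line 10: ['page', 'wolf', 'a'] (min_width=11, slack=1)
Line 11: ['gentle', 'six'] (min_width=10, slack=2)
Line 12: ['umbrella', 'sun'] (min_width=12, slack=0)
Line 13: ['house'] (min_width=5, slack=7)
Total lines: 13

Answer: 13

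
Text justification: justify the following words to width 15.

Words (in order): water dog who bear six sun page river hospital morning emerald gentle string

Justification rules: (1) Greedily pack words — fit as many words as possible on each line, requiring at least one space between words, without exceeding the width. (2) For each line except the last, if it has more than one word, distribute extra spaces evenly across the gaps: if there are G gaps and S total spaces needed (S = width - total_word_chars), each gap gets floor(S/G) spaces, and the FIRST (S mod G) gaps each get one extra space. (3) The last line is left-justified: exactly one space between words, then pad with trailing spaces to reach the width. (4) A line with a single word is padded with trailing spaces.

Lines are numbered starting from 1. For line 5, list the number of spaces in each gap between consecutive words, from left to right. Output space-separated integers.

Line 1: ['water', 'dog', 'who'] (min_width=13, slack=2)
Line 2: ['bear', 'six', 'sun'] (min_width=12, slack=3)
Line 3: ['page', 'river'] (min_width=10, slack=5)
Line 4: ['hospital'] (min_width=8, slack=7)
Line 5: ['morning', 'emerald'] (min_width=15, slack=0)
Line 6: ['gentle', 'string'] (min_width=13, slack=2)

Answer: 1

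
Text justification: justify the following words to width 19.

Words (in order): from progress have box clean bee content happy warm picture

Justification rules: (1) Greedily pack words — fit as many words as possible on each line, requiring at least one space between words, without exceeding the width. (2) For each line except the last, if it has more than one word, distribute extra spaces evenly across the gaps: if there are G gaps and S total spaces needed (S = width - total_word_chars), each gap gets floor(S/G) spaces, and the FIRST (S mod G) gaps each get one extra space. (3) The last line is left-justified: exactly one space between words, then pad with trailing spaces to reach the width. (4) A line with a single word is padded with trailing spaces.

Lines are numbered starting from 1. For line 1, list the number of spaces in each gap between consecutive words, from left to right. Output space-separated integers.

Answer: 2 1

Derivation:
Line 1: ['from', 'progress', 'have'] (min_width=18, slack=1)
Line 2: ['box', 'clean', 'bee'] (min_width=13, slack=6)
Line 3: ['content', 'happy', 'warm'] (min_width=18, slack=1)
Line 4: ['picture'] (min_width=7, slack=12)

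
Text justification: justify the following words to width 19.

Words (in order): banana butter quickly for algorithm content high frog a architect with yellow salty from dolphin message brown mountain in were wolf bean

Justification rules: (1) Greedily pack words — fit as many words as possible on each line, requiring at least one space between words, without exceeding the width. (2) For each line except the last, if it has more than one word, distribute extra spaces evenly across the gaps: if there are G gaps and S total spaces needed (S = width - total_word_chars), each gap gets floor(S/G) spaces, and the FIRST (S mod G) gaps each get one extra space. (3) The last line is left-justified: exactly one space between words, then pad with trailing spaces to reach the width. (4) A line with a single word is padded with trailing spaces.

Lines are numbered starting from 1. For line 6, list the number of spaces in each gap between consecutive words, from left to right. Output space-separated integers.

Line 1: ['banana', 'butter'] (min_width=13, slack=6)
Line 2: ['quickly', 'for'] (min_width=11, slack=8)
Line 3: ['algorithm', 'content'] (min_width=17, slack=2)
Line 4: ['high', 'frog', 'a'] (min_width=11, slack=8)
Line 5: ['architect', 'with'] (min_width=14, slack=5)
Line 6: ['yellow', 'salty', 'from'] (min_width=17, slack=2)
Line 7: ['dolphin', 'message'] (min_width=15, slack=4)
Line 8: ['brown', 'mountain', 'in'] (min_width=17, slack=2)
Line 9: ['were', 'wolf', 'bean'] (min_width=14, slack=5)

Answer: 2 2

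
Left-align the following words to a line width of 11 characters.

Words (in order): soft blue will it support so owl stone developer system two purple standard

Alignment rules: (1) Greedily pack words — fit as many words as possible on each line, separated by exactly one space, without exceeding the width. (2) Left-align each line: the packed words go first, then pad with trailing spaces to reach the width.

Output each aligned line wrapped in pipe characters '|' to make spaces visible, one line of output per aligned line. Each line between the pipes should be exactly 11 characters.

Line 1: ['soft', 'blue'] (min_width=9, slack=2)
Line 2: ['will', 'it'] (min_width=7, slack=4)
Line 3: ['support', 'so'] (min_width=10, slack=1)
Line 4: ['owl', 'stone'] (min_width=9, slack=2)
Line 5: ['developer'] (min_width=9, slack=2)
Line 6: ['system', 'two'] (min_width=10, slack=1)
Line 7: ['purple'] (min_width=6, slack=5)
Line 8: ['standard'] (min_width=8, slack=3)

Answer: |soft blue  |
|will it    |
|support so |
|owl stone  |
|developer  |
|system two |
|purple     |
|standard   |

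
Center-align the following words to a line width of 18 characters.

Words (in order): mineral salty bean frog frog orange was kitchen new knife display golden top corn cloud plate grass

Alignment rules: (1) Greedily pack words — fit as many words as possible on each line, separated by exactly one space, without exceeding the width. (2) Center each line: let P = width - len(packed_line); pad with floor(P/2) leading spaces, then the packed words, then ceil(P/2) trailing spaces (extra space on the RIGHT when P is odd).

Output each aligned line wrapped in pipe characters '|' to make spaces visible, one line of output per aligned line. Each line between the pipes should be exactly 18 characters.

Answer: |mineral salty bean|
| frog frog orange |
| was kitchen new  |
|  knife display   |
| golden top corn  |
|cloud plate grass |

Derivation:
Line 1: ['mineral', 'salty', 'bean'] (min_width=18, slack=0)
Line 2: ['frog', 'frog', 'orange'] (min_width=16, slack=2)
Line 3: ['was', 'kitchen', 'new'] (min_width=15, slack=3)
Line 4: ['knife', 'display'] (min_width=13, slack=5)
Line 5: ['golden', 'top', 'corn'] (min_width=15, slack=3)
Line 6: ['cloud', 'plate', 'grass'] (min_width=17, slack=1)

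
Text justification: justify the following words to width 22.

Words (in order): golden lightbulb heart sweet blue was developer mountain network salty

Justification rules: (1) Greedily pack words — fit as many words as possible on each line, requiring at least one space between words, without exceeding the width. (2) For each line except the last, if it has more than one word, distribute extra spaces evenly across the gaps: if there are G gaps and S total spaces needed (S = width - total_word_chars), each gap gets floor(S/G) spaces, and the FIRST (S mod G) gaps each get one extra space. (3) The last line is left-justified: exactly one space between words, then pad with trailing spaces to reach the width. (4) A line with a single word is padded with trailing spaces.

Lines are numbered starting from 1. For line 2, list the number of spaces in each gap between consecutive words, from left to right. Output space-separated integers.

Line 1: ['golden', 'lightbulb', 'heart'] (min_width=22, slack=0)
Line 2: ['sweet', 'blue', 'was'] (min_width=14, slack=8)
Line 3: ['developer', 'mountain'] (min_width=18, slack=4)
Line 4: ['network', 'salty'] (min_width=13, slack=9)

Answer: 5 5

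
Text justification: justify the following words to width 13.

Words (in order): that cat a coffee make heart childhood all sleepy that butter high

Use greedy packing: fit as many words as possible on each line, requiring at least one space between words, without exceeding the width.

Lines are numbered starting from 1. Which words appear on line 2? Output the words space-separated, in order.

Line 1: ['that', 'cat', 'a'] (min_width=10, slack=3)
Line 2: ['coffee', 'make'] (min_width=11, slack=2)
Line 3: ['heart'] (min_width=5, slack=8)
Line 4: ['childhood', 'all'] (min_width=13, slack=0)
Line 5: ['sleepy', 'that'] (min_width=11, slack=2)
Line 6: ['butter', 'high'] (min_width=11, slack=2)

Answer: coffee make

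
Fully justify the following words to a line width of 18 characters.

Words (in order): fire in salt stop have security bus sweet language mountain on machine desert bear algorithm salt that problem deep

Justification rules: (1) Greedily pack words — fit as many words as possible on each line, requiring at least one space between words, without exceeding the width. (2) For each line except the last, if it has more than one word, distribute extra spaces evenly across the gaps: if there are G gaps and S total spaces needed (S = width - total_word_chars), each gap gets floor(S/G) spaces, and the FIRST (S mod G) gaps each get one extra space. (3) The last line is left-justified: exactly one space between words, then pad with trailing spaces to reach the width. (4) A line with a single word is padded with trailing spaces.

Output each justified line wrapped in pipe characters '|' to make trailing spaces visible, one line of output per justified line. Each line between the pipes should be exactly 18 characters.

Answer: |fire  in salt stop|
|have  security bus|
|sweet     language|
|mountain        on|
|machine     desert|
|bear     algorithm|
|salt  that problem|
|deep              |

Derivation:
Line 1: ['fire', 'in', 'salt', 'stop'] (min_width=17, slack=1)
Line 2: ['have', 'security', 'bus'] (min_width=17, slack=1)
Line 3: ['sweet', 'language'] (min_width=14, slack=4)
Line 4: ['mountain', 'on'] (min_width=11, slack=7)
Line 5: ['machine', 'desert'] (min_width=14, slack=4)
Line 6: ['bear', 'algorithm'] (min_width=14, slack=4)
Line 7: ['salt', 'that', 'problem'] (min_width=17, slack=1)
Line 8: ['deep'] (min_width=4, slack=14)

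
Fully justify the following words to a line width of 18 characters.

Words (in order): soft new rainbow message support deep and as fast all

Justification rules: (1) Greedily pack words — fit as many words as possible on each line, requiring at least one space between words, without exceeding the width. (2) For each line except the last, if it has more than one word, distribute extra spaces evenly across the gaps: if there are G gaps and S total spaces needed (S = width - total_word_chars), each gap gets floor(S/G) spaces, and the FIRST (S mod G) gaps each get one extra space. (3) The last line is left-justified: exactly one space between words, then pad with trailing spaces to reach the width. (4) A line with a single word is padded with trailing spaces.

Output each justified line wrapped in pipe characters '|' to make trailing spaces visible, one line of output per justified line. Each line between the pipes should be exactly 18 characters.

Line 1: ['soft', 'new', 'rainbow'] (min_width=16, slack=2)
Line 2: ['message', 'support'] (min_width=15, slack=3)
Line 3: ['deep', 'and', 'as', 'fast'] (min_width=16, slack=2)
Line 4: ['all'] (min_width=3, slack=15)

Answer: |soft  new  rainbow|
|message    support|
|deep  and  as fast|
|all               |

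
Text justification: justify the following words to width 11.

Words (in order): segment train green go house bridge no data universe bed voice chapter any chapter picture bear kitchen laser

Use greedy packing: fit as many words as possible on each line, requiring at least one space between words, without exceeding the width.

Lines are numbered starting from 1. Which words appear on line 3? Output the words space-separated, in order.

Line 1: ['segment'] (min_width=7, slack=4)
Line 2: ['train', 'green'] (min_width=11, slack=0)
Line 3: ['go', 'house'] (min_width=8, slack=3)
Line 4: ['bridge', 'no'] (min_width=9, slack=2)
Line 5: ['data'] (min_width=4, slack=7)
Line 6: ['universe'] (min_width=8, slack=3)
Line 7: ['bed', 'voice'] (min_width=9, slack=2)
Line 8: ['chapter', 'any'] (min_width=11, slack=0)
Line 9: ['chapter'] (min_width=7, slack=4)
Line 10: ['picture'] (min_width=7, slack=4)
Line 11: ['bear'] (min_width=4, slack=7)
Line 12: ['kitchen'] (min_width=7, slack=4)
Line 13: ['laser'] (min_width=5, slack=6)

Answer: go house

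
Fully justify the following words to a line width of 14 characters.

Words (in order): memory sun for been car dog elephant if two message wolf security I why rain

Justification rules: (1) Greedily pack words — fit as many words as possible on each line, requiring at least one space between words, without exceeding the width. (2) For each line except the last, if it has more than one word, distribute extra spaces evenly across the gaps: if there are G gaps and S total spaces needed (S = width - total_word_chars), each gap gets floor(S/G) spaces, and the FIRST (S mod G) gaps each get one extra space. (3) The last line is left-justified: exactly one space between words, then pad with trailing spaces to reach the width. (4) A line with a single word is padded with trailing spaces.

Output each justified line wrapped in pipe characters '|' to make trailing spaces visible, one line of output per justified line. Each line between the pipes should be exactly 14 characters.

Answer: |memory sun for|
|been  car  dog|
|elephant    if|
|two    message|
|wolf  security|
|I why rain    |

Derivation:
Line 1: ['memory', 'sun', 'for'] (min_width=14, slack=0)
Line 2: ['been', 'car', 'dog'] (min_width=12, slack=2)
Line 3: ['elephant', 'if'] (min_width=11, slack=3)
Line 4: ['two', 'message'] (min_width=11, slack=3)
Line 5: ['wolf', 'security'] (min_width=13, slack=1)
Line 6: ['I', 'why', 'rain'] (min_width=10, slack=4)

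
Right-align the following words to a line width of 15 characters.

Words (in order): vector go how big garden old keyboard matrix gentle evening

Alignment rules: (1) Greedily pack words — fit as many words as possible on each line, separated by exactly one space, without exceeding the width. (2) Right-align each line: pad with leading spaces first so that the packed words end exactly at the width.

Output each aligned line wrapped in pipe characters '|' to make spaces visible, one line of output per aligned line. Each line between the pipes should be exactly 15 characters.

Answer: |  vector go how|
| big garden old|
|keyboard matrix|
| gentle evening|

Derivation:
Line 1: ['vector', 'go', 'how'] (min_width=13, slack=2)
Line 2: ['big', 'garden', 'old'] (min_width=14, slack=1)
Line 3: ['keyboard', 'matrix'] (min_width=15, slack=0)
Line 4: ['gentle', 'evening'] (min_width=14, slack=1)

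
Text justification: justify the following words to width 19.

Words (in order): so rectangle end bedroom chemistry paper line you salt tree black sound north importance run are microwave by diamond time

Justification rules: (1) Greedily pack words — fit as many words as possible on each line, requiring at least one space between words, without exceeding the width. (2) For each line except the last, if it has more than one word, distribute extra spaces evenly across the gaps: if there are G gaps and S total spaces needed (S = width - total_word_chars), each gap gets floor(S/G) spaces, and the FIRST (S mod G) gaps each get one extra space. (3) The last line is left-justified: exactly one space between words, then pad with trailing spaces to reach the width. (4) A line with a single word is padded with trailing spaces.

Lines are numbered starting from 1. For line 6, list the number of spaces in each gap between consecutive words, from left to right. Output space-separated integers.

Line 1: ['so', 'rectangle', 'end'] (min_width=16, slack=3)
Line 2: ['bedroom', 'chemistry'] (min_width=17, slack=2)
Line 3: ['paper', 'line', 'you', 'salt'] (min_width=19, slack=0)
Line 4: ['tree', 'black', 'sound'] (min_width=16, slack=3)
Line 5: ['north', 'importance'] (min_width=16, slack=3)
Line 6: ['run', 'are', 'microwave'] (min_width=17, slack=2)
Line 7: ['by', 'diamond', 'time'] (min_width=15, slack=4)

Answer: 2 2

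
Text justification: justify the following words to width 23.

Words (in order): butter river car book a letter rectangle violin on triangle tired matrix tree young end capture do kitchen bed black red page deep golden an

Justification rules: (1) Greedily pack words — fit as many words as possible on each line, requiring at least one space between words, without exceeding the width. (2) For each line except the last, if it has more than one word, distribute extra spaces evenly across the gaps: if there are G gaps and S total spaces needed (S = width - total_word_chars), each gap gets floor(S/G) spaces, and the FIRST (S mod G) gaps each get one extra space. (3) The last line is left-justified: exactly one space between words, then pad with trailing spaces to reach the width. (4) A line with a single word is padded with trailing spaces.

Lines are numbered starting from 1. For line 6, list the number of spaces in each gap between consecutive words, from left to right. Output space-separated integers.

Answer: 3 2 2

Derivation:
Line 1: ['butter', 'river', 'car', 'book', 'a'] (min_width=23, slack=0)
Line 2: ['letter', 'rectangle', 'violin'] (min_width=23, slack=0)
Line 3: ['on', 'triangle', 'tired'] (min_width=17, slack=6)
Line 4: ['matrix', 'tree', 'young', 'end'] (min_width=21, slack=2)
Line 5: ['capture', 'do', 'kitchen', 'bed'] (min_width=22, slack=1)
Line 6: ['black', 'red', 'page', 'deep'] (min_width=19, slack=4)
Line 7: ['golden', 'an'] (min_width=9, slack=14)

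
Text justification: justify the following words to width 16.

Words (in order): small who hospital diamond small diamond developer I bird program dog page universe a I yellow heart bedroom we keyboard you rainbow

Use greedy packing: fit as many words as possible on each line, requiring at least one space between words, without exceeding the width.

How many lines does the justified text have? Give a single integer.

Line 1: ['small', 'who'] (min_width=9, slack=7)
Line 2: ['hospital', 'diamond'] (min_width=16, slack=0)
Line 3: ['small', 'diamond'] (min_width=13, slack=3)
Line 4: ['developer', 'I', 'bird'] (min_width=16, slack=0)
Line 5: ['program', 'dog', 'page'] (min_width=16, slack=0)
Line 6: ['universe', 'a', 'I'] (min_width=12, slack=4)
Line 7: ['yellow', 'heart'] (min_width=12, slack=4)
Line 8: ['bedroom', 'we'] (min_width=10, slack=6)
Line 9: ['keyboard', 'you'] (min_width=12, slack=4)
Line 10: ['rainbow'] (min_width=7, slack=9)
Total lines: 10

Answer: 10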